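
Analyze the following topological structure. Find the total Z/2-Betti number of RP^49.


H^k(RP^49; Z/2) = Z/2 for each 0 <= k <= 49.
Total dimension = 49 + 1 = 50

50


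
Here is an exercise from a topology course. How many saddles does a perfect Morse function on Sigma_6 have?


A perfect Morse function has m_k = b_k.
For Sigma_6: b_0=1, b_1=2g=12, b_2=1.
Saddles m_1 = 2g = 12

12


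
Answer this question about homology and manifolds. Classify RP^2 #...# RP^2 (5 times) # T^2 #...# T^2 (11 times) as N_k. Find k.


Since a >= 1, the sum is non-orientable; each T^2 can be replaced by RP^2 # RP^2 (since T^2#RP^2 = 3RP^2).
Total crosscaps k = 5 + 2*11 = 27.
Check via chi: chi = 5*1 + 11*0 - (5+11-1)*2 = -25 = 2 - k = -25. Consistent.

27


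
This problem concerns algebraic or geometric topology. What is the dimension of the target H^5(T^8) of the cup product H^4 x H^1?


Cup product: H^p x H^q -> H^{p+q}; here p+q = 4+1 = 5.
rank H^k(T^n) = C(n,k).
C(8,5) = 56

56


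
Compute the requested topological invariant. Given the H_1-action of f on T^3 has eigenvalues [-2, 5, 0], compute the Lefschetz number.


For a torus self-map: L(f) = det(I - A) where A acts on H_1.
L(f) = (1--2) * (1-5) * (1-0) = 3 * -4 * 1 = -12

-12


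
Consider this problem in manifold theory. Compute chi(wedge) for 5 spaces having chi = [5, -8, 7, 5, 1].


chi(A v B) = chi(A) + chi(B) - 1 (one point identified).
For 5 spaces: chi = (sum chi_i) - (5 - 1).
sum = 10; chi = 10 - 4 = 6

6


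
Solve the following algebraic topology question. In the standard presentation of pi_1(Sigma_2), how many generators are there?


Standard presentation: pi_1(Sigma_g) = <a_1,b_1,...,a_g,b_g | [a_1,b_1]...[a_g,b_g] = 1>.
Number of generators = 2g = 2*2 = 4

4


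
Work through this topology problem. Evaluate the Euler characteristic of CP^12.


CP^12 has one cell in each even dimension 0, 2, ..., 2*12 (12+1 cells total).
All cells are even-dimensional, so chi = number of cells.
chi = 12 + 1 = 13

13


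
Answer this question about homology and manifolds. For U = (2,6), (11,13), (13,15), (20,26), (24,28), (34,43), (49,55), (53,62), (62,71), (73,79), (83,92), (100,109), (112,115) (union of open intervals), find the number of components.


Sort and merge overlapping open intervals.
Merged: (2,6), (11,13), (13,15), (20,28), (34,43), (49,62), (62,71), (73,79), (83,92), (100,109), (112,115).
Number of components = 11

11


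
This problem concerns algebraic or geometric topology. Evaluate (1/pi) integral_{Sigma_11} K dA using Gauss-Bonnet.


Gauss-Bonnet: integral K dA = 2*pi*chi(M).
chi(Sigma_11) = 2 - 2*11 = -20.
(integral K dA)/pi = 2*chi = 2*(-20) = -40

-40


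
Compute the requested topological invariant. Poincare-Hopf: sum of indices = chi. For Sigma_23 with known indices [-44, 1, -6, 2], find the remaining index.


Poincare-Hopf: sum of indices = chi(M).
chi(Sigma_23) = 2 - 2*23 = -44.
Sum of known indices = -47.
x = chi - (sum known) = -44 - (-47) = 3

3


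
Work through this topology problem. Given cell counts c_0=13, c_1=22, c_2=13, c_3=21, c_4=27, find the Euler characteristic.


chi = sum_k (-1)^k c_k.
= (-1)^0*13 + (-1)^1*22 + (-1)^2*13 + (-1)^3*21 + (-1)^4*27
= (13) + (-22) + (13) + (-21) + (27)
= 10

10


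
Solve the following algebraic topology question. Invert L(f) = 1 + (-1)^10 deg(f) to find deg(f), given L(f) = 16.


L(f) = 1 + (-1)^10 deg(f) on S^10.
16 = 1 + (-1)^10 * deg(f)
(-1)^10 * deg(f) = 15
deg(f) = 15

15


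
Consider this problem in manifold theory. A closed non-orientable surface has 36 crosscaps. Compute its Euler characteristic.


For a non-orientable closed surface with k crosscaps: chi = 2 - k.
Here k = 36.
chi = 2 - 36 = -34

-34


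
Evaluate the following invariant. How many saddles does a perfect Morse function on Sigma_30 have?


A perfect Morse function has m_k = b_k.
For Sigma_30: b_0=1, b_1=2g=60, b_2=1.
Saddles m_1 = 2g = 60

60


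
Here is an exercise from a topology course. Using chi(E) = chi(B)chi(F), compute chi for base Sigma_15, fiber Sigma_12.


For a fiber bundle F -> E -> B (with CW structure): chi(E) = chi(B) * chi(F).
chi(Sigma_15) = -28, chi(Sigma_12) = -22.
chi(E) = (-28) * (-22) = 616

616


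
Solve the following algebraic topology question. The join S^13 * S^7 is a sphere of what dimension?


Join of spheres: S^m * S^n = S^{m+n+1}.
dim = 13 + 7 + 1 = 21

21


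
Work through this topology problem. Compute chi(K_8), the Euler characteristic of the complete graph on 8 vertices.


K_8: V = 8, E = C(8,2) = 28.
chi = V - E = 8 - 28 = -20

-20


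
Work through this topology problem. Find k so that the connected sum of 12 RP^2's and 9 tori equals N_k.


Since a >= 1, the sum is non-orientable; each T^2 can be replaced by RP^2 # RP^2 (since T^2#RP^2 = 3RP^2).
Total crosscaps k = 12 + 2*9 = 30.
Check via chi: chi = 12*1 + 9*0 - (12+9-1)*2 = -28 = 2 - k = -28. Consistent.

30


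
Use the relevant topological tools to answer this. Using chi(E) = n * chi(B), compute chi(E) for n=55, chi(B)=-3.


For a finite covering: chi(E) = (number of sheets) * chi(B).
chi(E) = 55 * (-3) = -165

-165


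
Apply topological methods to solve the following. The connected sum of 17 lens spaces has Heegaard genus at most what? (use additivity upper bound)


Heegaard genus satisfies g(A#B) <= g(A) + g(B).
Each lens space has g = 1.
Upper bound: 17 * 1 = 17

17


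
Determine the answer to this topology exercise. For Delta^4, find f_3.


Delta^4 has 4+1 vertices. A 3-face is a choice of 3+1 vertices.
f_3 = C(4+1, 3+1) = C(5,4) = 5

5


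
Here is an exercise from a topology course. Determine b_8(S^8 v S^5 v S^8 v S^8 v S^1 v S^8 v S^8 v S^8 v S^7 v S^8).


For a wedge of spheres, H_k (k>0) is free on one generator per sphere of dimension k.
Spheres of dimension 8: count = 7.
b_8 = 7

7


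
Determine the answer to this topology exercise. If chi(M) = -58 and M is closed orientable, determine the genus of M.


chi = 2 - 2g for closed orientable surfaces.
-58 = 2 - 2g
2g = 2 - (-58) = 60
g = 30

30


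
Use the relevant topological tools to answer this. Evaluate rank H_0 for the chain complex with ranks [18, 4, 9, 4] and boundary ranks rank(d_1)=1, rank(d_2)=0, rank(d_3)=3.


rank H_k = rank(ker d_k) - rank(im d_{k+1}).
rank(ker d_0) = rank(C_0) - rank(d_0) = 18 - 0 = 18.
rank(im d_{0+1}) = 1.
rank H_0 = 18 - 1 = 17

17


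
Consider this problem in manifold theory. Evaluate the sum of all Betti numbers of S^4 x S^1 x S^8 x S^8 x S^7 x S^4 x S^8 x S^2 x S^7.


Total Betti number is multiplicative under products.
Each S^d (d>=1) has total Betti number 2.
There are 9 sphere factors.
Total = 2^9 = 512

512


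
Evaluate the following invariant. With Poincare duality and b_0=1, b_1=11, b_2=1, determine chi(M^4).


By Poincare duality b_k = b_{4-k}, so full Betti numbers: b_0=1, b_1=11, b_2=1, b_3=11, b_4=1.
chi = sum (-1)^k b_k = -19

-19


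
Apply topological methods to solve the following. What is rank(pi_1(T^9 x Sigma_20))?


pi_1(A x B) = pi_1(A) x pi_1(B); rank of abelianization = b_1.
b_1(T^9) = 9, b_1(Sigma_20) = 2*20 = 40.
b_1(product) = 9 + 40 = 49

49


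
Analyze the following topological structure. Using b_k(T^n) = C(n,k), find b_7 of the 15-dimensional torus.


By the Kunneth formula, b_k(T^n) = C(n,k).
b_7(T^15) = C(15,7).
C(15,7) = 15!/(7!*8!) = 6435

6435


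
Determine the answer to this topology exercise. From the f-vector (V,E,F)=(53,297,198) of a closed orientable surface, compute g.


chi = V - E + F = 53 - 297 + 198 = -46
For orientable closed surface: chi = 2 - 2g, so g = (2 - chi)/2.
g = (2 - (-46)) / 2 = 48 / 2 = 24

24


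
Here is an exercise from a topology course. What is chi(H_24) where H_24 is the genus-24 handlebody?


A genus-g handlebody deformation retracts to a wedge of g circles.
chi(vee_g S^1) = 1 - g.
chi(H_24) = 1 - 24 = -23

-23


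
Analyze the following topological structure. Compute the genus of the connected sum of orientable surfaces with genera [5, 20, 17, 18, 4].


Genus is additive under connected sum of orientable surfaces.
g = 5 + 20 + 17 + 18 + 4 = 64

64


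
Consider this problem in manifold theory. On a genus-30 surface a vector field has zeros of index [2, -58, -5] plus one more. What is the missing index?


Poincare-Hopf: sum of indices = chi(M).
chi(Sigma_30) = 2 - 2*30 = -58.
Sum of known indices = -61.
x = chi - (sum known) = -58 - (-61) = 3

3


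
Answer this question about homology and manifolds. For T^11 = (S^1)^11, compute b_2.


By the Kunneth formula, b_k(T^n) = C(n,k).
b_2(T^11) = C(11,2).
C(11,2) = 11!/(2!*9!) = 55

55


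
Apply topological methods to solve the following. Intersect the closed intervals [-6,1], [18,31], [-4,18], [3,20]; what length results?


Intersection = [max(a_i), min(b_i)] = [18, 1].
Since 18 > 1, the intersection is empty.
Length = 0

0


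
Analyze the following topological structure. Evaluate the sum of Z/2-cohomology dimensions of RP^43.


H^k(RP^43; Z/2) = Z/2 for each 0 <= k <= 43.
Total dimension = 43 + 1 = 44

44


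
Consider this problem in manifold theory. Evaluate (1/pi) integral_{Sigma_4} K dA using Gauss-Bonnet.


Gauss-Bonnet: integral K dA = 2*pi*chi(M).
chi(Sigma_4) = 2 - 2*4 = -6.
(integral K dA)/pi = 2*chi = 2*(-6) = -12

-12


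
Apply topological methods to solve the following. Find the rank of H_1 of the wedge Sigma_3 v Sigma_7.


For a wedge: H_1(A v B) = H_1(A) + H_1(B).
b_1(Sigma_3) = 6, b_1(Sigma_7) = 14.
b_1 = 6 + 14 = 20

20


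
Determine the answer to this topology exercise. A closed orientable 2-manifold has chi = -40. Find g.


chi = 2 - 2g for closed orientable surfaces.
-40 = 2 - 2g
2g = 2 - (-40) = 42
g = 21

21


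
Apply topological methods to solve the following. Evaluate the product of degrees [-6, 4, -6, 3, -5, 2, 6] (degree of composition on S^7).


Degree is multiplicative: deg(composition) = product of degrees.
= (-6) * (4) * (-6) * (3) * (-5) * (2) * (6) = -25920

-25920


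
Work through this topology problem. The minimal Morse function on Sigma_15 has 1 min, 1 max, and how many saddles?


A perfect Morse function has m_k = b_k.
For Sigma_15: b_0=1, b_1=2g=30, b_2=1.
Saddles m_1 = 2g = 30

30


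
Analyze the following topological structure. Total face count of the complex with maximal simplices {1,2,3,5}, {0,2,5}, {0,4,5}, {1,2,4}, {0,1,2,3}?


Each maximal simplex on m vertices has 2^m - 1 nonempty faces.
Take the union (dedupe shared faces).
Total distinct faces = 32

32


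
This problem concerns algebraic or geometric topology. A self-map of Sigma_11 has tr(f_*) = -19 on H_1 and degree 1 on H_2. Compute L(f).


L(f) = tr(f_0*) - tr(f_1*) + tr(f_2*).
= 1 - (-19) + (1)
= 21

21


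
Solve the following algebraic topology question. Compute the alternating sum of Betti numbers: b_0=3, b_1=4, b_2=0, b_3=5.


chi = sum_k (-1)^k b_k.
= (3) + (-4) + (0) + (-5)
= -6

-6


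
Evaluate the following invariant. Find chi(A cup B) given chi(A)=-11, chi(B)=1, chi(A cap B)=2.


chi(A cup B) = chi(A) + chi(B) - chi(A cap B)
= -11 + (1) - (2)
= -12

-12


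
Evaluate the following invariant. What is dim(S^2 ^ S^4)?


S^m ^ S^n = S^{m+n}.
k = 2 + 4 = 6

6


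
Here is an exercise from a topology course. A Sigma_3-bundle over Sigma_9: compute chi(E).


For a fiber bundle F -> E -> B (with CW structure): chi(E) = chi(B) * chi(F).
chi(Sigma_9) = -16, chi(Sigma_3) = -4.
chi(E) = (-16) * (-4) = 64

64


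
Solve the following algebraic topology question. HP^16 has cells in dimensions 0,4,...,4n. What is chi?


HP^16 has one cell in each dimension 0, 4, ..., 4*16 (16+1 cells, all even-dim).
chi = 16 + 1 = 17

17


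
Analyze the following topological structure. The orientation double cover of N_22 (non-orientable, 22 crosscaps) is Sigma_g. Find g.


chi(N_22) = 2 - 22 = -20.
Double cover: chi(Sigma_g) = 2 * chi(N_22) = 2*(-20) = -40.
2 - 2g = -40, so g = (2 - (-40))/2 = 42/2 = 21

21


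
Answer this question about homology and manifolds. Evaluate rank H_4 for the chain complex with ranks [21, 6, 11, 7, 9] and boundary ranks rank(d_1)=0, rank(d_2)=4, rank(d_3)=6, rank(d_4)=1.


rank H_k = rank(ker d_k) - rank(im d_{k+1}).
rank(ker d_4) = rank(C_4) - rank(d_4) = 9 - 1 = 8.
rank(im d_{4+1}) = 0.
rank H_4 = 8 - 0 = 8

8


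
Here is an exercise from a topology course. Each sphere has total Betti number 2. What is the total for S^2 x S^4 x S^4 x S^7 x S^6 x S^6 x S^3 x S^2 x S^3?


Total Betti number is multiplicative under products.
Each S^d (d>=1) has total Betti number 2.
There are 9 sphere factors.
Total = 2^9 = 512

512


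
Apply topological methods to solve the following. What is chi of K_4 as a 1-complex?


K_4: V = 4, E = C(4,2) = 6.
chi = V - E = 4 - 6 = -2

-2


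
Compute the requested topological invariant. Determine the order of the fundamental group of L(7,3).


pi_1(L(p,q)) = Z/pZ for any q coprime to p.
|pi_1(L(7,3))| = 7

7


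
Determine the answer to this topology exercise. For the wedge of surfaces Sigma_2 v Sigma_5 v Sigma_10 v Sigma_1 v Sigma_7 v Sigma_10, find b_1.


For a wedge X v Y: reduced H_k(X v Y) = H_k(X) + H_k(Y).
Each Sigma_g contributes b_1 = 2g.
b_1 = 4 + 10 + 20 + 2 + 14 + 20 = 70

70


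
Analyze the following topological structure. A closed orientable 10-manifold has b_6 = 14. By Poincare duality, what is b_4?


Poincare duality for closed orientable n-manifolds: b_k = b_{n-k}.
Here n = 10, so b_4 = b_6 = 14

14


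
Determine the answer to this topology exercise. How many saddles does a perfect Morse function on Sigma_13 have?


A perfect Morse function has m_k = b_k.
For Sigma_13: b_0=1, b_1=2g=26, b_2=1.
Saddles m_1 = 2g = 26

26


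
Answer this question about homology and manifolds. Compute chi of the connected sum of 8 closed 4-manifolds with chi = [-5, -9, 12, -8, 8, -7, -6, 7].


For n-manifolds: chi(A#B) = chi(A) + chi(B) - chi(S^4).
chi(S^4) = 1 + (-1)^4 = 2.
chi(#) = (sum chi_i) - (8-1)*chi(S^4) = -8 - 7*2 = -22

-22


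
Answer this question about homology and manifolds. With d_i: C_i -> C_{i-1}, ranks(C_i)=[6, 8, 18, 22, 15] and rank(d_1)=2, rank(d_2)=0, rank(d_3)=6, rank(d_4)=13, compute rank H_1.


rank H_k = rank(ker d_k) - rank(im d_{k+1}).
rank(ker d_1) = rank(C_1) - rank(d_1) = 8 - 2 = 6.
rank(im d_{1+1}) = 0.
rank H_1 = 6 - 0 = 6

6


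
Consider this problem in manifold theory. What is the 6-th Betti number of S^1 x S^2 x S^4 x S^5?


Each S^d has Poincare polynomial 1 + t^d.
The product S^1 x S^2 x S^4 x S^5 has Poincare polynomial prod(1+t^d_i).
Expanding: b_0=1, b_1=1, b_2=1, b_3=1, b_4=1, b_5=2, b_6=2, b_7=2, b_8=1, b_9=1, b_10=1, b_11=1, b_12=1.
b_6 = 2

2


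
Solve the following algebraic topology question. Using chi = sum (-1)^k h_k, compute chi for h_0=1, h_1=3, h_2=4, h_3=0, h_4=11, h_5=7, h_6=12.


Handles of index k contribute (-1)^k to chi (same as CW cells).
chi = (1) + (-3) + (4) + (0) + (11) + (-7) + (12) = 18

18


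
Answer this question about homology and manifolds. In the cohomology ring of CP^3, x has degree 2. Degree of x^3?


|x| = 2 in H^*(CP^n).
|x^3| = 3 * |x| = 3 * 2 = 6

6


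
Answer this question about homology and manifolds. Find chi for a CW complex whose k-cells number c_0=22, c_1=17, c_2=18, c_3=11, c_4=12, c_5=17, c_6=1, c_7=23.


chi = sum_k (-1)^k c_k.
= (-1)^0*22 + (-1)^1*17 + (-1)^2*18 + (-1)^3*11 + (-1)^4*12 + (-1)^5*17 + (-1)^6*1 + (-1)^7*23
= (22) + (-17) + (18) + (-11) + (12) + (-17) + (1) + (-23)
= -15

-15


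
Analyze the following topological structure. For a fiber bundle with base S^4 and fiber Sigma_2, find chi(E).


chi(S^4) = 2 (n even), chi(Sigma_2) = 2 - 2*2 = -2.
chi(E) = 2 * (-2) = -4

-4


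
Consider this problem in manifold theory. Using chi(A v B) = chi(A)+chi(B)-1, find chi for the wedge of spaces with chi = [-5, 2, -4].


chi(A v B) = chi(A) + chi(B) - 1 (one point identified).
For 3 spaces: chi = (sum chi_i) - (3 - 1).
sum = -7; chi = -7 - 2 = -9

-9


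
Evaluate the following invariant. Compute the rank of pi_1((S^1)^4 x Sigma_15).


pi_1(A x B) = pi_1(A) x pi_1(B); rank of abelianization = b_1.
b_1(T^4) = 4, b_1(Sigma_15) = 2*15 = 30.
b_1(product) = 4 + 30 = 34

34


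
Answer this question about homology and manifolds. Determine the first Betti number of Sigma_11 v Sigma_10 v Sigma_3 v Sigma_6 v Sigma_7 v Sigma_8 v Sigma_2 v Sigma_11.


For a wedge X v Y: reduced H_k(X v Y) = H_k(X) + H_k(Y).
Each Sigma_g contributes b_1 = 2g.
b_1 = 22 + 20 + 6 + 12 + 14 + 16 + 4 + 22 = 116

116


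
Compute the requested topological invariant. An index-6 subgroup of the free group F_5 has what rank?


Nielsen-Schreier: an index-n subgroup of F_r is free of rank 1 + n(r-1).
Equivalently: chi(cover) = n*chi(base); chi(vee_r S^1) = 1 - 5 = -4.
chi(E) = 6*(-4) = -24; rank = 1 - chi(E) = 1 - (-24) = 25.
rank = 1 + 6*(5-1) = 1 + 24 = 25

25


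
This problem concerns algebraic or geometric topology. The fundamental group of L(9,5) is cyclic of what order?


pi_1(L(p,q)) = Z/pZ for any q coprime to p.
|pi_1(L(9,5))| = 9

9


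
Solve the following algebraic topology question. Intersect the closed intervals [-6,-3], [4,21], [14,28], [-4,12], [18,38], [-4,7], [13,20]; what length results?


Intersection = [max(a_i), min(b_i)] = [18, -3].
Since 18 > -3, the intersection is empty.
Length = 0

0


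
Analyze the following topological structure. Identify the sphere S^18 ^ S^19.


S^m ^ S^n = S^{m+n}.
k = 18 + 19 = 37

37


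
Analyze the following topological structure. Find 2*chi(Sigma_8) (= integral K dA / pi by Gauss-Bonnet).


Gauss-Bonnet: integral K dA = 2*pi*chi(M).
chi(Sigma_8) = 2 - 2*8 = -14.
(integral K dA)/pi = 2*chi = 2*(-14) = -28

-28


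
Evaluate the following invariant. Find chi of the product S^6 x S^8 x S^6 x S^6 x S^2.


chi is multiplicative: chi(X x Y) = chi(X) chi(Y).
Each even-dim sphere has chi = 2. There are 5 factors.
chi = 2^5 = 32

32


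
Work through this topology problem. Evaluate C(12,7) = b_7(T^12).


By the Kunneth formula, b_k(T^n) = C(n,k).
b_7(T^12) = C(12,7).
C(12,7) = 12!/(7!*5!) = 792

792


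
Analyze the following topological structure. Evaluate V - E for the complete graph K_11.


K_11: V = 11, E = C(11,2) = 55.
chi = V - E = 11 - 55 = -44

-44


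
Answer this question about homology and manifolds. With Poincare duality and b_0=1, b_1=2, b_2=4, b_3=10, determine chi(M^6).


By Poincare duality b_k = b_{6-k}, so full Betti numbers: b_0=1, b_1=2, b_2=4, b_3=10, b_4=4, b_5=2, b_6=1.
chi = sum (-1)^k b_k = -4

-4


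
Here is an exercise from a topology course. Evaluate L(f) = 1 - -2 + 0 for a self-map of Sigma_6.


L(f) = tr(f_0*) - tr(f_1*) + tr(f_2*).
= 1 - (-2) + (0)
= 3

3


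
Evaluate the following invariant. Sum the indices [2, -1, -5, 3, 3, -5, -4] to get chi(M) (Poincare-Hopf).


Poincare-Hopf: chi(M) = sum of indices of zeros.
chi = (2) + (-1) + (-5) + (3) + (3) + (-5) + (-4) = -7

-7


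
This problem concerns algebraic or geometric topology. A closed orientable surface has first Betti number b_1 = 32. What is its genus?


For a closed orientable surface: b_1 = 2g.
32 = 2g
g = 32 / 2 = 16

16


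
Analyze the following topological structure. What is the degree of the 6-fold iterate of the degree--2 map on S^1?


deg(f) = -2. Degree is multiplicative: deg(f^6) = (deg f)^6.
deg(f^6) = (-2)^6 = 64

64


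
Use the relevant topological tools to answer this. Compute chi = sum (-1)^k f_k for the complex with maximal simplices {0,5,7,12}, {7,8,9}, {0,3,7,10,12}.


Enumerate all faces; f-vector: f_0=8, f_1=16, f_2=14, f_3=6, f_4=1.
chi = sum (-1)^k f_k = 1

1


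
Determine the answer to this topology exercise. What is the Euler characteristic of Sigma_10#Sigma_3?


chi(Sigma_10) = 2 - 2*10 = -18
chi(Sigma_3) = 2 - 2*3 = -4
For surfaces: chi(A#B) = chi(A) + chi(B) - 2.
chi = -18 + -4 - 2 = -24

-24


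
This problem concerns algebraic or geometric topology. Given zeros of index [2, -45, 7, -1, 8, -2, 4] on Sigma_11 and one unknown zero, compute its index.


Poincare-Hopf: sum of indices = chi(M).
chi(Sigma_11) = 2 - 2*11 = -20.
Sum of known indices = -27.
x = chi - (sum known) = -20 - (-27) = 7

7


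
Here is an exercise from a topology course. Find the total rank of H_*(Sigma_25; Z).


For Sigma_25: b_0 = 1, b_1 = 2g = 50, b_2 = 1.
Total = 1 + 50 + 1 = 52

52


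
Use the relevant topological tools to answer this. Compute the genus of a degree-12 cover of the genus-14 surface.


For an n-sheeted cover: chi(E) = n * chi(B).
chi(Sigma_14) = 2 - 2*14 = -26.
chi(E) = 12 * (-26) = -312.
genus(E) = (2 - chi(E))/2 = (2 - (-312))/2 = 314/2 = 157

157


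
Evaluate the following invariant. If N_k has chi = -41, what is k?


chi = 2 - k for closed non-orientable surfaces with k crosscaps.
-41 = 2 - k
k = 2 - (-41) = 43

43


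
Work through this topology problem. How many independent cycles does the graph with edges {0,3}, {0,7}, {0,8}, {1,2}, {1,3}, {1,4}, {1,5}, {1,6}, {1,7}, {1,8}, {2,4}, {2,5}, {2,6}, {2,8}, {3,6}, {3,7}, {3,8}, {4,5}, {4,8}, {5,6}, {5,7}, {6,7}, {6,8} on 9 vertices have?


b_1 = E - V + (number of components).
E = 23, V = 9, components = 1.
b_1 = 23 - 9 + 1 = 15

15


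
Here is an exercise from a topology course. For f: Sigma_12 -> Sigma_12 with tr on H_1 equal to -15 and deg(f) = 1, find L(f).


L(f) = tr(f_0*) - tr(f_1*) + tr(f_2*).
= 1 - (-15) + (1)
= 17

17


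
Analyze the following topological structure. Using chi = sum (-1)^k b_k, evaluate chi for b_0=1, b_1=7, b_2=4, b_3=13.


chi = sum_k (-1)^k b_k.
= (1) + (-7) + (4) + (-13)
= -15

-15


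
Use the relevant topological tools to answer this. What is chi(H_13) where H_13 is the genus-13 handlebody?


A genus-g handlebody deformation retracts to a wedge of g circles.
chi(vee_g S^1) = 1 - g.
chi(H_13) = 1 - 13 = -12

-12


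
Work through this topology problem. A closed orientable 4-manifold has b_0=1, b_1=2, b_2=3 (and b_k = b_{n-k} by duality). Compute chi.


By Poincare duality b_k = b_{4-k}, so full Betti numbers: b_0=1, b_1=2, b_2=3, b_3=2, b_4=1.
chi = sum (-1)^k b_k = 1

1


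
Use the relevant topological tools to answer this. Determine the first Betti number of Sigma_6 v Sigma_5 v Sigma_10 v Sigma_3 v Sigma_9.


For a wedge X v Y: reduced H_k(X v Y) = H_k(X) + H_k(Y).
Each Sigma_g contributes b_1 = 2g.
b_1 = 12 + 10 + 20 + 6 + 18 = 66

66


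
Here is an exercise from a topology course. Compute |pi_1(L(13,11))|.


pi_1(L(p,q)) = Z/pZ for any q coprime to p.
|pi_1(L(13,11))| = 13

13


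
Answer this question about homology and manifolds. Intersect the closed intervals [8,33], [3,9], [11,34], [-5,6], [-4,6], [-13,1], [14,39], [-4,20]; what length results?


Intersection = [max(a_i), min(b_i)] = [14, 1].
Since 14 > 1, the intersection is empty.
Length = 0

0


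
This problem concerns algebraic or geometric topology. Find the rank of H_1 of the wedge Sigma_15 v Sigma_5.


For a wedge: H_1(A v B) = H_1(A) + H_1(B).
b_1(Sigma_15) = 30, b_1(Sigma_5) = 10.
b_1 = 30 + 10 = 40

40


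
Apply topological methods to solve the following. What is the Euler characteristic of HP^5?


HP^5 has one cell in each dimension 0, 4, ..., 4*5 (5+1 cells, all even-dim).
chi = 5 + 1 = 6

6


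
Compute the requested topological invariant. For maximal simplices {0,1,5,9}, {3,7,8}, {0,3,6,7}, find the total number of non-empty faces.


Each maximal simplex on m vertices has 2^m - 1 nonempty faces.
Take the union (dedupe shared faces).
Total distinct faces = 33

33


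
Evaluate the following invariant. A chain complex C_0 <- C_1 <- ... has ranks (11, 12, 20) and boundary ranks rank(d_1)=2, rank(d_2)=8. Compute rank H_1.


rank H_k = rank(ker d_k) - rank(im d_{k+1}).
rank(ker d_1) = rank(C_1) - rank(d_1) = 12 - 2 = 10.
rank(im d_{1+1}) = 8.
rank H_1 = 10 - 8 = 2

2


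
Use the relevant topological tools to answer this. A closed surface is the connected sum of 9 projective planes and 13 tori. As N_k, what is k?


Since a >= 1, the sum is non-orientable; each T^2 can be replaced by RP^2 # RP^2 (since T^2#RP^2 = 3RP^2).
Total crosscaps k = 9 + 2*13 = 35.
Check via chi: chi = 9*1 + 13*0 - (9+13-1)*2 = -33 = 2 - k = -33. Consistent.

35


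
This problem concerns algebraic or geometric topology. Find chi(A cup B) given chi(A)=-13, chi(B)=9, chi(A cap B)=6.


chi(A cup B) = chi(A) + chi(B) - chi(A cap B)
= -13 + (9) - (6)
= -10

-10


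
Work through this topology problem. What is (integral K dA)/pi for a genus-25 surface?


Gauss-Bonnet: integral K dA = 2*pi*chi(M).
chi(Sigma_25) = 2 - 2*25 = -48.
(integral K dA)/pi = 2*chi = 2*(-48) = -96

-96


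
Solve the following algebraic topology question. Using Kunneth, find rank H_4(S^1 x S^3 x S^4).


Each S^d has Poincare polynomial 1 + t^d.
The product S^1 x S^3 x S^4 has Poincare polynomial prod(1+t^d_i).
Expanding: b_0=1, b_1=1, b_3=1, b_4=2, b_5=1, b_7=1, b_8=1.
b_4 = 2

2


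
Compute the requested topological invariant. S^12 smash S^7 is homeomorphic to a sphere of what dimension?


S^m ^ S^n = S^{m+n}.
k = 12 + 7 = 19

19


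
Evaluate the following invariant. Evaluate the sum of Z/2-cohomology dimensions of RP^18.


H^k(RP^18; Z/2) = Z/2 for each 0 <= k <= 18.
Total dimension = 18 + 1 = 19

19


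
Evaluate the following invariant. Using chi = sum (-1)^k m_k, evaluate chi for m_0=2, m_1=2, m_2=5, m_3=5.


Morse theory: chi(M) = sum_k (-1)^k m_k where m_k = #(index-k critical points).
= (2) + (-2) + (5) + (-5) = 0

0


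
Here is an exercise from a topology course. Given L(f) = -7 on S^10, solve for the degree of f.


L(f) = 1 + (-1)^10 deg(f) on S^10.
-7 = 1 + (-1)^10 * deg(f)
(-1)^10 * deg(f) = -8
deg(f) = -8

-8


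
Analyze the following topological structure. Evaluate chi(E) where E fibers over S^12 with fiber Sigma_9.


chi(S^12) = 2 (n even), chi(Sigma_9) = 2 - 2*9 = -16.
chi(E) = 2 * (-16) = -32

-32


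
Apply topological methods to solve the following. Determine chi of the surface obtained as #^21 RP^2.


For a non-orientable closed surface with k crosscaps: chi = 2 - k.
Here k = 21.
chi = 2 - 21 = -19

-19


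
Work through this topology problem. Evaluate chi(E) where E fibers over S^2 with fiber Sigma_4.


chi(S^2) = 2 (n even), chi(Sigma_4) = 2 - 2*4 = -6.
chi(E) = 2 * (-6) = -12

-12


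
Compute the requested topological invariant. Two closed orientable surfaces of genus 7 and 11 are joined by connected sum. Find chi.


chi(Sigma_7) = 2 - 2*7 = -12
chi(Sigma_11) = 2 - 2*11 = -20
For surfaces: chi(A#B) = chi(A) + chi(B) - 2.
chi = -12 + -20 - 2 = -34

-34


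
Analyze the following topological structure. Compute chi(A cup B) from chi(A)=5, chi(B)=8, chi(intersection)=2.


chi(A cup B) = chi(A) + chi(B) - chi(A cap B)
= 5 + (8) - (2)
= 11

11


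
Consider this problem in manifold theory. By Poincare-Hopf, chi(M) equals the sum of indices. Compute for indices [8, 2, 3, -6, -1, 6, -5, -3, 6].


Poincare-Hopf: chi(M) = sum of indices of zeros.
chi = (8) + (2) + (3) + (-6) + (-1) + (6) + (-5) + (-3) + (6) = 10

10


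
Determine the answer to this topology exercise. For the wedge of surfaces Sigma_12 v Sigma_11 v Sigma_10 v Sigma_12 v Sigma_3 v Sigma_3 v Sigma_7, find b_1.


For a wedge X v Y: reduced H_k(X v Y) = H_k(X) + H_k(Y).
Each Sigma_g contributes b_1 = 2g.
b_1 = 24 + 22 + 20 + 24 + 6 + 6 + 14 = 116

116


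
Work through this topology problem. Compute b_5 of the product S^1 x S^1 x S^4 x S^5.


Each S^d has Poincare polynomial 1 + t^d.
The product S^1 x S^1 x S^4 x S^5 has Poincare polynomial prod(1+t^d_i).
Expanding: b_0=1, b_1=2, b_2=1, b_4=1, b_5=3, b_6=3, b_7=1, b_9=1, b_10=2, b_11=1.
b_5 = 3

3


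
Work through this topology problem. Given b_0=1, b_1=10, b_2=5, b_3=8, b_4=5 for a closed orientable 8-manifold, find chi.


By Poincare duality b_k = b_{8-k}, so full Betti numbers: b_0=1, b_1=10, b_2=5, b_3=8, b_4=5, b_5=8, b_6=5, b_7=10, b_8=1.
chi = sum (-1)^k b_k = -19

-19


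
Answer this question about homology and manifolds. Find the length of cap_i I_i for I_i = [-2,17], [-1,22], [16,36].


Intersection = [max(a_i), min(b_i)] = [16, 17].
Length = 17 - 16 = 1

1


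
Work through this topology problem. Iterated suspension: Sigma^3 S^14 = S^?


Each suspension raises dimension by 1: Sigma S^n = S^{n+1}.
Sigma^3 S^14 = S^{14+3} = S^17

17


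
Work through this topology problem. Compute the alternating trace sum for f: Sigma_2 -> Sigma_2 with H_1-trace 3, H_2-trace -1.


L(f) = tr(f_0*) - tr(f_1*) + tr(f_2*).
= 1 - (3) + (-1)
= -3

-3


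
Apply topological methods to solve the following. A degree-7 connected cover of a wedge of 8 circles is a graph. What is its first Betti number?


Nielsen-Schreier: an index-n subgroup of F_r is free of rank 1 + n(r-1).
Equivalently: chi(cover) = n*chi(base); chi(vee_r S^1) = 1 - 8 = -7.
chi(E) = 7*(-7) = -49; rank = 1 - chi(E) = 1 - (-49) = 50.
rank = 1 + 7*(8-1) = 1 + 49 = 50

50


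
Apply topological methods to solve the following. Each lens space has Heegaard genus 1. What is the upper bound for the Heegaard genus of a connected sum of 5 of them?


Heegaard genus satisfies g(A#B) <= g(A) + g(B).
Each lens space has g = 1.
Upper bound: 5 * 1 = 5

5


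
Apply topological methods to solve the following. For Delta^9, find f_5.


Delta^9 has 9+1 vertices. A 5-face is a choice of 5+1 vertices.
f_5 = C(9+1, 5+1) = C(10,6) = 210

210


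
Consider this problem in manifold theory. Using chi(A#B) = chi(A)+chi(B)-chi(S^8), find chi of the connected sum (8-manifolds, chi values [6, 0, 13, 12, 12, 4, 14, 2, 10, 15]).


For n-manifolds: chi(A#B) = chi(A) + chi(B) - chi(S^8).
chi(S^8) = 1 + (-1)^8 = 2.
chi(#) = (sum chi_i) - (10-1)*chi(S^8) = 88 - 9*2 = 70

70


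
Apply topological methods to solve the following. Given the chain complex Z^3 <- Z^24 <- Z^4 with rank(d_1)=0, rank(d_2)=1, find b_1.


rank H_k = rank(ker d_k) - rank(im d_{k+1}).
rank(ker d_1) = rank(C_1) - rank(d_1) = 24 - 0 = 24.
rank(im d_{1+1}) = 1.
rank H_1 = 24 - 1 = 23

23


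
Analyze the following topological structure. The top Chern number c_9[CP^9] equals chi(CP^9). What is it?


For any closed oriented manifold, <e(TM),[M]> = chi(M).
chi(CP^9) = 9+1 = 10

10


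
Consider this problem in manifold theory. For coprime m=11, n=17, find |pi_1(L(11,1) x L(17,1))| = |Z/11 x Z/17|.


pi_1(X x Y) = pi_1(X) x pi_1(Y).
pi_1(L(11,1)) = Z/11, pi_1(L(17,1)) = Z/17.
|Z/11 x Z/17| = 11 * 17 = 187

187


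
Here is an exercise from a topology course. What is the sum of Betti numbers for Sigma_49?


For Sigma_49: b_0 = 1, b_1 = 2g = 98, b_2 = 1.
Total = 1 + 98 + 1 = 100

100


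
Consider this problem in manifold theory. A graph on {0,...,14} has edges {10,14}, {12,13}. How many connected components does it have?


Run DFS/union-find over 15 vertices.
V = 15, E = 2.
Number of components = 13

13


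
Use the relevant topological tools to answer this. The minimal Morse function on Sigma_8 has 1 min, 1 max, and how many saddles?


A perfect Morse function has m_k = b_k.
For Sigma_8: b_0=1, b_1=2g=16, b_2=1.
Saddles m_1 = 2g = 16

16


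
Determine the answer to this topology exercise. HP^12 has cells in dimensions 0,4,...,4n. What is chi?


HP^12 has one cell in each dimension 0, 4, ..., 4*12 (12+1 cells, all even-dim).
chi = 12 + 1 = 13

13


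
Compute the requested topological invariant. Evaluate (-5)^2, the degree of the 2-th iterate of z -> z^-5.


deg(f) = -5. Degree is multiplicative: deg(f^2) = (deg f)^2.
deg(f^2) = (-5)^2 = 25

25


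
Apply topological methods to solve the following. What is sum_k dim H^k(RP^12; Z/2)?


H^k(RP^12; Z/2) = Z/2 for each 0 <= k <= 12.
Total dimension = 12 + 1 = 13

13


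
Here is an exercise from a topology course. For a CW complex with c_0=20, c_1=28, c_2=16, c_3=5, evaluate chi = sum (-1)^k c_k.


chi = sum_k (-1)^k c_k.
= (-1)^0*20 + (-1)^1*28 + (-1)^2*16 + (-1)^3*5
= (20) + (-28) + (16) + (-5)
= 3

3


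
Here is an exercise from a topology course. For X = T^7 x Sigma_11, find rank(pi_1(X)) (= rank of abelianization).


pi_1(A x B) = pi_1(A) x pi_1(B); rank of abelianization = b_1.
b_1(T^7) = 7, b_1(Sigma_11) = 2*11 = 22.
b_1(product) = 7 + 22 = 29

29


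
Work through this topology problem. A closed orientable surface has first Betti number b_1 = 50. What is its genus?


For a closed orientable surface: b_1 = 2g.
50 = 2g
g = 50 / 2 = 25

25


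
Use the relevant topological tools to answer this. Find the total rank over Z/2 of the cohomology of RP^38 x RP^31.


dim H^*(RP^n; Z/2) = n+1 (one Z/2 in each degree 0..n).
Total Betti number is multiplicative.
Total = (38+1) * (31+1) = 39 * 32 = 1248

1248


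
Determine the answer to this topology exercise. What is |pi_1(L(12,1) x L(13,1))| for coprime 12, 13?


pi_1(X x Y) = pi_1(X) x pi_1(Y).
pi_1(L(12,1)) = Z/12, pi_1(L(13,1)) = Z/13.
|Z/12 x Z/13| = 12 * 13 = 156

156


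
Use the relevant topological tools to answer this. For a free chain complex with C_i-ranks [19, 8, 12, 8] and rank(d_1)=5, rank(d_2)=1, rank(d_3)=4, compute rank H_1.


rank H_k = rank(ker d_k) - rank(im d_{k+1}).
rank(ker d_1) = rank(C_1) - rank(d_1) = 8 - 5 = 3.
rank(im d_{1+1}) = 1.
rank H_1 = 3 - 1 = 2

2


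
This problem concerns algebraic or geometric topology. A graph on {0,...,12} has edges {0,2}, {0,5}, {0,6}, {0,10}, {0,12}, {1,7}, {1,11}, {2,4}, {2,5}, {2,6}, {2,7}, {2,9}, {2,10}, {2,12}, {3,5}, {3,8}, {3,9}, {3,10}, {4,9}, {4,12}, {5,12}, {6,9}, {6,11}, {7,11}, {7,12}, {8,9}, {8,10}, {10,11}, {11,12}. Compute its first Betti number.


b_1 = E - V + (number of components).
E = 29, V = 13, components = 1.
b_1 = 29 - 13 + 1 = 17

17


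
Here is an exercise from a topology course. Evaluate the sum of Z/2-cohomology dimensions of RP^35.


H^k(RP^35; Z/2) = Z/2 for each 0 <= k <= 35.
Total dimension = 35 + 1 = 36

36


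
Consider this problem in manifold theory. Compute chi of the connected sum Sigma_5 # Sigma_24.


chi(Sigma_5) = 2 - 2*5 = -8
chi(Sigma_24) = 2 - 2*24 = -46
For surfaces: chi(A#B) = chi(A) + chi(B) - 2.
chi = -8 + -46 - 2 = -56

-56


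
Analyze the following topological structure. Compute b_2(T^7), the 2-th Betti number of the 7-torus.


By the Kunneth formula, b_k(T^n) = C(n,k).
b_2(T^7) = C(7,2).
C(7,2) = 7!/(2!*5!) = 21

21


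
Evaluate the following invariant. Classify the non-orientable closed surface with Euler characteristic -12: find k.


chi = 2 - k for closed non-orientable surfaces with k crosscaps.
-12 = 2 - k
k = 2 - (-12) = 14

14


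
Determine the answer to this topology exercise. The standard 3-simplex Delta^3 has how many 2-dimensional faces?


Delta^3 has 3+1 vertices. A 2-face is a choice of 2+1 vertices.
f_2 = C(3+1, 2+1) = C(4,3) = 4

4


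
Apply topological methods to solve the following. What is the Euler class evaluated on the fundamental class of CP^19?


For any closed oriented manifold, <e(TM),[M]> = chi(M).
chi(CP^19) = 19+1 = 20

20


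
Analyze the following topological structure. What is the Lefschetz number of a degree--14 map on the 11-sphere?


On S^11: L(f) = tr(f_0*) + (-1)^11 tr(f_11*) = 1 + (-1)^11 * deg(f).
L(f) = 1 + (-1)^11 * -14 = 1 + 14 = 15

15


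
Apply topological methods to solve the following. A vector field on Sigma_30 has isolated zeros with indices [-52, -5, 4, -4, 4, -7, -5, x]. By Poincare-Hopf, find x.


Poincare-Hopf: sum of indices = chi(M).
chi(Sigma_30) = 2 - 2*30 = -58.
Sum of known indices = -65.
x = chi - (sum known) = -58 - (-65) = 7

7


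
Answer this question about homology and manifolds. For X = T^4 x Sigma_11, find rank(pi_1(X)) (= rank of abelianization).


pi_1(A x B) = pi_1(A) x pi_1(B); rank of abelianization = b_1.
b_1(T^4) = 4, b_1(Sigma_11) = 2*11 = 22.
b_1(product) = 4 + 22 = 26

26


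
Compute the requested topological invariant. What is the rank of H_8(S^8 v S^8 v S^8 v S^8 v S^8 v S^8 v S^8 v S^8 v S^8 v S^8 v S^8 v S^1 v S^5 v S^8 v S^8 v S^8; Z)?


For a wedge of spheres, H_k (k>0) is free on one generator per sphere of dimension k.
Spheres of dimension 8: count = 14.
b_8 = 14

14


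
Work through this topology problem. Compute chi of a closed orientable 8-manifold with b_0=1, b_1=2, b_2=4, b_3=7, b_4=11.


By Poincare duality b_k = b_{8-k}, so full Betti numbers: b_0=1, b_1=2, b_2=4, b_3=7, b_4=11, b_5=7, b_6=4, b_7=2, b_8=1.
chi = sum (-1)^k b_k = 3

3


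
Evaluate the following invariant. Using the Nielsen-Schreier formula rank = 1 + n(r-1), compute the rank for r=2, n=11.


Nielsen-Schreier: an index-n subgroup of F_r is free of rank 1 + n(r-1).
Equivalently: chi(cover) = n*chi(base); chi(vee_r S^1) = 1 - 2 = -1.
chi(E) = 11*(-1) = -11; rank = 1 - chi(E) = 1 - (-11) = 12.
rank = 1 + 11*(2-1) = 1 + 11 = 12

12


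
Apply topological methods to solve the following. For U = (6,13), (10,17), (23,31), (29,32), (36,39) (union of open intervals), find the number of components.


Sort and merge overlapping open intervals.
Merged: (6,17), (23,32), (36,39).
Number of components = 3

3


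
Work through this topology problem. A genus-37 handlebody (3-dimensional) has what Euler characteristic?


A genus-g handlebody deformation retracts to a wedge of g circles.
chi(vee_g S^1) = 1 - g.
chi(H_37) = 1 - 37 = -36

-36


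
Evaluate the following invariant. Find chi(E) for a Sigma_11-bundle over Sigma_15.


For a fiber bundle F -> E -> B (with CW structure): chi(E) = chi(B) * chi(F).
chi(Sigma_15) = -28, chi(Sigma_11) = -20.
chi(E) = (-28) * (-20) = 560

560


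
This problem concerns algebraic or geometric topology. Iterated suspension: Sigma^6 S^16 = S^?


Each suspension raises dimension by 1: Sigma S^n = S^{n+1}.
Sigma^6 S^16 = S^{16+6} = S^22

22


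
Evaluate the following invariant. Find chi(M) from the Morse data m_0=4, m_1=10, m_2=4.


Morse theory: chi(M) = sum_k (-1)^k m_k where m_k = #(index-k critical points).
= (4) + (-10) + (4) = -2

-2


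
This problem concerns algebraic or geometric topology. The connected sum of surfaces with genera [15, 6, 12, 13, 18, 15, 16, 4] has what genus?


Genus is additive under connected sum of orientable surfaces.
g = 15 + 6 + 12 + 13 + 18 + 15 + 16 + 4 = 99

99


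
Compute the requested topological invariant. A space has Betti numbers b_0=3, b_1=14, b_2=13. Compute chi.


chi = sum_k (-1)^k b_k.
= (3) + (-14) + (13)
= 2

2


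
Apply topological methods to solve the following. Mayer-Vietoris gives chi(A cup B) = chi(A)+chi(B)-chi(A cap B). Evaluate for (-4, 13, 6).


chi(A cup B) = chi(A) + chi(B) - chi(A cap B)
= -4 + (13) - (6)
= 3

3


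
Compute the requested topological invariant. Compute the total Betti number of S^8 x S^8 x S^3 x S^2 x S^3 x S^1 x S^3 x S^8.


Total Betti number is multiplicative under products.
Each S^d (d>=1) has total Betti number 2.
There are 8 sphere factors.
Total = 2^8 = 256

256


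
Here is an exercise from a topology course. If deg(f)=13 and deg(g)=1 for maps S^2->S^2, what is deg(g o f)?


Degree is multiplicative under composition: deg(g o f) = deg(g) * deg(f).
= 1 * 13 = 13

13


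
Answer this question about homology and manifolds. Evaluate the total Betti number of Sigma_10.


For Sigma_10: b_0 = 1, b_1 = 2g = 20, b_2 = 1.
Total = 1 + 20 + 1 = 22

22


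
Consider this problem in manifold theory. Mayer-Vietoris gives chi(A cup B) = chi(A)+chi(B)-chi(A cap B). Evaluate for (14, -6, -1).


chi(A cup B) = chi(A) + chi(B) - chi(A cap B)
= 14 + (-6) - (-1)
= 9

9
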